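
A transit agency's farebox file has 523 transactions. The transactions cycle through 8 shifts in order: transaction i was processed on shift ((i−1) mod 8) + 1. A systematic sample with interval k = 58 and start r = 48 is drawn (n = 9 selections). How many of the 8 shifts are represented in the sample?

Consecutive selections differ by k = 58, so their shift numbers differ by 58 mod 8 = 2.
gcd(58, 8) = 2, so the sample visits 8/2 = 4 distinct residues mod 8.
Start 48 is shift 8; the shifts hit are 2, 4, 6, 8.

4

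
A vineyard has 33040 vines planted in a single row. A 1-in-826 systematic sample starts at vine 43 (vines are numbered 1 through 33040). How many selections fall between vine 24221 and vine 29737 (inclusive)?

6

k = 826
First selection ≥ 24221: 43 + ⌈(24221−43)/826⌉·826 = 43 + 30×826 = 24823
Last selection ≤ 29737: 43 + ⌊(29737−43)/826⌋·826 = 43 + 35×826 = 28953
Count = 35 − 30 + 1 = 6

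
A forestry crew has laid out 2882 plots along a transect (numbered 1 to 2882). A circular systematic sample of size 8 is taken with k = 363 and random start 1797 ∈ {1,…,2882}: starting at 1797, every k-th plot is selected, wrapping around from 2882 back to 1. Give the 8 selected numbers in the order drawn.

Selection 1: 1797
Selection 2: 1797 + 363 = 2160
Selection 3: 2160 + 363 = 2523
Selection 4: 2523 + 363 = 2886 → 2886 − 2882 = 4
Selection 5: 4 + 363 = 367
Selection 6: 367 + 363 = 730
Selection 7: 730 + 363 = 1093
Selection 8: 1093 + 363 = 1456

1797, 2160, 2523, 4, 367, 730, 1093, 1456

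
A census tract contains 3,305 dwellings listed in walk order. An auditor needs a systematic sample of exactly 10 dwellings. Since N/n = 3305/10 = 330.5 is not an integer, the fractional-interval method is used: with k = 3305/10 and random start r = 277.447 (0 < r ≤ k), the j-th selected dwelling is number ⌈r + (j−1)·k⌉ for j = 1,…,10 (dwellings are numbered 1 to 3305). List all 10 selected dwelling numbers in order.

278, 608, 939, 1269, 1600, 1930, 2261, 2591, 2922, 3252

j=1: r + 0k = 277.447 → ⌈·⌉ = 278
j=2: r + 1k = 607.947 → ⌈·⌉ = 608
j=3: r + 2k = 938.447 → ⌈·⌉ = 939
j=4: r + 3k = 1268.947 → ⌈·⌉ = 1269
j=5: r + 4k = 1599.447 → ⌈·⌉ = 1600
j=6: r + 5k = 1929.947 → ⌈·⌉ = 1930
j=7: r + 6k = 2260.447 → ⌈·⌉ = 2261
j=8: r + 7k = 2590.947 → ⌈·⌉ = 2591
j=9: r + 8k = 2921.447 → ⌈·⌉ = 2922
j=10: r + 9k = 3251.947 → ⌈·⌉ = 3252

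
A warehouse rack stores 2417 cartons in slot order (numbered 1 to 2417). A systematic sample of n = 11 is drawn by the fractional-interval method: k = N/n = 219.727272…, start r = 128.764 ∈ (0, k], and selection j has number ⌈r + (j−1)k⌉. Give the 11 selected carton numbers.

129, 349, 569, 788, 1008, 1228, 1448, 1667, 1887, 2107, 2327

j=1: r + 0k = 128.764 → ⌈·⌉ = 129
j=2: r + 1k = 348.491272… → ⌈·⌉ = 349
j=3: r + 2k = 568.218545… → ⌈·⌉ = 569
j=4: r + 3k = 787.945818… → ⌈·⌉ = 788
j=5: r + 4k = 1007.673090… → ⌈·⌉ = 1008
j=6: r + 5k = 1227.400363… → ⌈·⌉ = 1228
j=7: r + 6k = 1447.127636… → ⌈·⌉ = 1448
j=8: r + 7k = 1666.854909… → ⌈·⌉ = 1667
j=9: r + 8k = 1886.582181… → ⌈·⌉ = 1887
j=10: r + 9k = 2106.309454… → ⌈·⌉ = 2107
j=11: r + 10k = 2326.036727… → ⌈·⌉ = 2327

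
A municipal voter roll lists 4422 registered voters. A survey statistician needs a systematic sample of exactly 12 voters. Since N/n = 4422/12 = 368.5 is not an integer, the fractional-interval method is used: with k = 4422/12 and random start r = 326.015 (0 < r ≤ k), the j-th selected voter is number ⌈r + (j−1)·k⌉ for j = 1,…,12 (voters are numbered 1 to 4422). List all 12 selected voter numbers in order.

j=1: r + 0k = 326.015 → ⌈·⌉ = 327
j=2: r + 1k = 694.515 → ⌈·⌉ = 695
j=3: r + 2k = 1063.015 → ⌈·⌉ = 1064
j=4: r + 3k = 1431.515 → ⌈·⌉ = 1432
j=5: r + 4k = 1800.015 → ⌈·⌉ = 1801
j=6: r + 5k = 2168.515 → ⌈·⌉ = 2169
j=7: r + 6k = 2537.015 → ⌈·⌉ = 2538
j=8: r + 7k = 2905.515 → ⌈·⌉ = 2906
j=9: r + 8k = 3274.015 → ⌈·⌉ = 3275
j=10: r + 9k = 3642.515 → ⌈·⌉ = 3643
j=11: r + 10k = 4011.015 → ⌈·⌉ = 4012
j=12: r + 11k = 4379.515 → ⌈·⌉ = 4380

327, 695, 1064, 1432, 1801, 2169, 2538, 2906, 3275, 3643, 4012, 4380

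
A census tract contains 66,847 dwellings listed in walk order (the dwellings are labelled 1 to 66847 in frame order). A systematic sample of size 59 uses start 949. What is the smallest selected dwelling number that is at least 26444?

k = 66847/59 = 1133
Steps past start: ⌈(26444 − 949)/1133⌉ = ⌈25495/1133⌉ = 23
Selected dwelling: 949 + 23×1133 = 27008

27008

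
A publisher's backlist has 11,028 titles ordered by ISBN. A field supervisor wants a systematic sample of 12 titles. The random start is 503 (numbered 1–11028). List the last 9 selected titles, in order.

k = N/n = 11028/12 = 919
4th selection = 503 + 3×919 = 3260
5th: 3260 + 919 = 4179
6th: 4179 + 919 = 5098
7th: 5098 + 919 = 6017
8th: 6017 + 919 = 6936
9th: 6936 + 919 = 7855
10th: 7855 + 919 = 8774
11th: 8774 + 919 = 9693
12th: 9693 + 919 = 10612

3260, 4179, 5098, 6017, 6936, 7855, 8774, 9693, 10612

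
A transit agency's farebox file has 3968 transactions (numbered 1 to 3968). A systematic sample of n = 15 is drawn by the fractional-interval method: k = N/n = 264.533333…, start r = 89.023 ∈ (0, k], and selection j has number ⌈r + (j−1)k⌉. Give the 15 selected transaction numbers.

j=1: r + 0k = 89.023 → ⌈·⌉ = 90
j=2: r + 1k = 353.556333… → ⌈·⌉ = 354
j=3: r + 2k = 618.089666… → ⌈·⌉ = 619
j=4: r + 3k = 882.623 → ⌈·⌉ = 883
j=5: r + 4k = 1147.156333… → ⌈·⌉ = 1148
j=6: r + 5k = 1411.689666… → ⌈·⌉ = 1412
j=7: r + 6k = 1676.223 → ⌈·⌉ = 1677
j=8: r + 7k = 1940.756333… → ⌈·⌉ = 1941
j=9: r + 8k = 2205.289666… → ⌈·⌉ = 2206
j=10: r + 9k = 2469.823 → ⌈·⌉ = 2470
j=11: r + 10k = 2734.356333… → ⌈·⌉ = 2735
j=12: r + 11k = 2998.889666… → ⌈·⌉ = 2999
j=13: r + 12k = 3263.423 → ⌈·⌉ = 3264
j=14: r + 13k = 3527.956333… → ⌈·⌉ = 3528
j=15: r + 14k = 3792.489666… → ⌈·⌉ = 3793

90, 354, 619, 883, 1148, 1412, 1677, 1941, 2206, 2470, 2735, 2999, 3264, 3528, 3793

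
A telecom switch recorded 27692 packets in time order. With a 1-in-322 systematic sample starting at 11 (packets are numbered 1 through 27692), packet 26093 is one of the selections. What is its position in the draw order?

k = 322
position = (26093 − 11)/322 + 1 = 26082/322 + 1 = 81 + 1 = 82

82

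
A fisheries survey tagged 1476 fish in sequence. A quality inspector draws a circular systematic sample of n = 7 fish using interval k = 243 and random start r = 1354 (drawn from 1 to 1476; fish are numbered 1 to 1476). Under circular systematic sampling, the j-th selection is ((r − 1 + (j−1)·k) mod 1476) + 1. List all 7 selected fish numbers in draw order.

Selection 1: 1354
Selection 2: 1354 + 243 = 1597 → 1597 − 1476 = 121
Selection 3: 121 + 243 = 364
Selection 4: 364 + 243 = 607
Selection 5: 607 + 243 = 850
Selection 6: 850 + 243 = 1093
Selection 7: 1093 + 243 = 1336

1354, 121, 364, 607, 850, 1093, 1336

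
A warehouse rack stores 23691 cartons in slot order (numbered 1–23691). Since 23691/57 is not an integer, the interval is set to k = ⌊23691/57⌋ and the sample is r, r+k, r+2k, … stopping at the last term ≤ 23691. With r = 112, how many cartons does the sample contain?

57

k = ⌊23691/57⌋ = 415
Achieved size = ⌊(23691 − 112)/415⌋ + 1 = ⌊23579/415⌋ + 1 = 56 + 1 = 57
(last selection: 112 + 56×415 = 23352 ≤ 23691; next would be 23767 > 23691)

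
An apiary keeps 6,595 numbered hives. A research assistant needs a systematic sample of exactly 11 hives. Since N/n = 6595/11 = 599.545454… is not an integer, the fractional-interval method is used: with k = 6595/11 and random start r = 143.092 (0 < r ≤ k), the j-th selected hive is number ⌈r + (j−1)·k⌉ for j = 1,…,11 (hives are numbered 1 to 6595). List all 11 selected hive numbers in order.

144, 743, 1343, 1942, 2542, 3141, 3741, 4340, 4940, 5540, 6139

j=1: r + 0k = 143.092 → ⌈·⌉ = 144
j=2: r + 1k = 742.637454… → ⌈·⌉ = 743
j=3: r + 2k = 1342.182909… → ⌈·⌉ = 1343
j=4: r + 3k = 1941.728363… → ⌈·⌉ = 1942
j=5: r + 4k = 2541.273818… → ⌈·⌉ = 2542
j=6: r + 5k = 3140.819272… → ⌈·⌉ = 3141
j=7: r + 6k = 3740.364727… → ⌈·⌉ = 3741
j=8: r + 7k = 4339.910181… → ⌈·⌉ = 4340
j=9: r + 8k = 4939.455636… → ⌈·⌉ = 4940
j=10: r + 9k = 5539.001090… → ⌈·⌉ = 5540
j=11: r + 10k = 6138.546545… → ⌈·⌉ = 6139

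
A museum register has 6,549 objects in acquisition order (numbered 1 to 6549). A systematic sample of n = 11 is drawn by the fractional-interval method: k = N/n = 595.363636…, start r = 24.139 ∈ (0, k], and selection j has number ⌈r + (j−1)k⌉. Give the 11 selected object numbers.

25, 620, 1215, 1811, 2406, 3001, 3597, 4192, 4788, 5383, 5978

j=1: r + 0k = 24.139 → ⌈·⌉ = 25
j=2: r + 1k = 619.502636… → ⌈·⌉ = 620
j=3: r + 2k = 1214.866272… → ⌈·⌉ = 1215
j=4: r + 3k = 1810.229909… → ⌈·⌉ = 1811
j=5: r + 4k = 2405.593545… → ⌈·⌉ = 2406
j=6: r + 5k = 3000.957181… → ⌈·⌉ = 3001
j=7: r + 6k = 3596.320818… → ⌈·⌉ = 3597
j=8: r + 7k = 4191.684454… → ⌈·⌉ = 4192
j=9: r + 8k = 4787.048090… → ⌈·⌉ = 4788
j=10: r + 9k = 5382.411727… → ⌈·⌉ = 5383
j=11: r + 10k = 5977.775363… → ⌈·⌉ = 5978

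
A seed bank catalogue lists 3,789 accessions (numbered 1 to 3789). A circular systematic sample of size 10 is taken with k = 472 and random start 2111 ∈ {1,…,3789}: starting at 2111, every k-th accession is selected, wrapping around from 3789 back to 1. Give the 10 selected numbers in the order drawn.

2111, 2583, 3055, 3527, 210, 682, 1154, 1626, 2098, 2570

Selection 1: 2111
Selection 2: 2111 + 472 = 2583
Selection 3: 2583 + 472 = 3055
Selection 4: 3055 + 472 = 3527
Selection 5: 3527 + 472 = 3999 → 3999 − 3789 = 210
Selection 6: 210 + 472 = 682
Selection 7: 682 + 472 = 1154
Selection 8: 1154 + 472 = 1626
Selection 9: 1626 + 472 = 2098
Selection 10: 2098 + 472 = 2570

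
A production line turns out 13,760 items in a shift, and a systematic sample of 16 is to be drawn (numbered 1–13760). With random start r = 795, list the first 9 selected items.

795, 1655, 2515, 3375, 4235, 5095, 5955, 6815, 7675

k = N/n = 13760/16 = 860
item 1: 795
item 2: 795 + 860 = 1655
item 3: 1655 + 860 = 2515
item 4: 2515 + 860 = 3375
item 5: 3375 + 860 = 4235
item 6: 4235 + 860 = 5095
item 7: 5095 + 860 = 5955
item 8: 5955 + 860 = 6815
item 9: 6815 + 860 = 7675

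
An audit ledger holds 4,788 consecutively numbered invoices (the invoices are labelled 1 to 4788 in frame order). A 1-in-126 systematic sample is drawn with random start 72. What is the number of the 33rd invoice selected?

4104

k = 126
33rd selection = r + (33−1)·k = 72 + 32×126 = 72 + 4032 = 4104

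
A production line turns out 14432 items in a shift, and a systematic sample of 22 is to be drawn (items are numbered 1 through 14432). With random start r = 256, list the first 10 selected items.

256, 912, 1568, 2224, 2880, 3536, 4192, 4848, 5504, 6160

k = N/n = 14432/22 = 656
item 1: 256
item 2: 256 + 656 = 912
item 3: 912 + 656 = 1568
item 4: 1568 + 656 = 2224
item 5: 2224 + 656 = 2880
item 6: 2880 + 656 = 3536
item 7: 3536 + 656 = 4192
item 8: 4192 + 656 = 4848
item 9: 4848 + 656 = 5504
item 10: 5504 + 656 = 6160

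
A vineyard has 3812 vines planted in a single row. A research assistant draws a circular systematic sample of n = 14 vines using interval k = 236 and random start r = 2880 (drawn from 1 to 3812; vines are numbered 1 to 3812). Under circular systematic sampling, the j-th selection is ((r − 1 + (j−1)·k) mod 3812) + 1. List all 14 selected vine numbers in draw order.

2880, 3116, 3352, 3588, 12, 248, 484, 720, 956, 1192, 1428, 1664, 1900, 2136

Selection 1: 2880
Selection 2: 2880 + 236 = 3116
Selection 3: 3116 + 236 = 3352
Selection 4: 3352 + 236 = 3588
Selection 5: 3588 + 236 = 3824 → 3824 − 3812 = 12
Selection 6: 12 + 236 = 248
Selection 7: 248 + 236 = 484
Selection 8: 484 + 236 = 720
Selection 9: 720 + 236 = 956
Selection 10: 956 + 236 = 1192
Selection 11: 1192 + 236 = 1428
Selection 12: 1428 + 236 = 1664
Selection 13: 1664 + 236 = 1900
Selection 14: 1900 + 236 = 2136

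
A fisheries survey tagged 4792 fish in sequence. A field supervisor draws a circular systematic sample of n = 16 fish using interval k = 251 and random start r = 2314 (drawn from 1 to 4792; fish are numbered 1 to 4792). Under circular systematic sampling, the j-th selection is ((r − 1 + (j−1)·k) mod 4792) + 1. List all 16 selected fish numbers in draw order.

2314, 2565, 2816, 3067, 3318, 3569, 3820, 4071, 4322, 4573, 32, 283, 534, 785, 1036, 1287

Selection 1: 2314
Selection 2: 2314 + 251 = 2565
Selection 3: 2565 + 251 = 2816
Selection 4: 2816 + 251 = 3067
Selection 5: 3067 + 251 = 3318
Selection 6: 3318 + 251 = 3569
Selection 7: 3569 + 251 = 3820
Selection 8: 3820 + 251 = 4071
Selection 9: 4071 + 251 = 4322
Selection 10: 4322 + 251 = 4573
Selection 11: 4573 + 251 = 4824 → 4824 − 4792 = 32
Selection 12: 32 + 251 = 283
Selection 13: 283 + 251 = 534
Selection 14: 534 + 251 = 785
Selection 15: 785 + 251 = 1036
Selection 16: 1036 + 251 = 1287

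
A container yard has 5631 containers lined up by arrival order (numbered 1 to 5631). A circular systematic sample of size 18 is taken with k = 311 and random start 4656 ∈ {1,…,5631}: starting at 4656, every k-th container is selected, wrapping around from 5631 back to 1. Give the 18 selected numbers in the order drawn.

4656, 4967, 5278, 5589, 269, 580, 891, 1202, 1513, 1824, 2135, 2446, 2757, 3068, 3379, 3690, 4001, 4312

Selection 1: 4656
Selection 2: 4656 + 311 = 4967
Selection 3: 4967 + 311 = 5278
Selection 4: 5278 + 311 = 5589
Selection 5: 5589 + 311 = 5900 → 5900 − 5631 = 269
Selection 6: 269 + 311 = 580
Selection 7: 580 + 311 = 891
Selection 8: 891 + 311 = 1202
Selection 9: 1202 + 311 = 1513
Selection 10: 1513 + 311 = 1824
Selection 11: 1824 + 311 = 2135
Selection 12: 2135 + 311 = 2446
Selection 13: 2446 + 311 = 2757
Selection 14: 2757 + 311 = 3068
Selection 15: 3068 + 311 = 3379
Selection 16: 3379 + 311 = 3690
Selection 17: 3690 + 311 = 4001
Selection 18: 4001 + 311 = 4312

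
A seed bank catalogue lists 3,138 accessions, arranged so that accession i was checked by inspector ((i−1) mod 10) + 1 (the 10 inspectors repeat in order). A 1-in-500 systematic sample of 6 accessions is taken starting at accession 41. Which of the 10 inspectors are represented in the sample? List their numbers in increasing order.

1

Consecutive selections differ by k = 500, so their inspector numbers differ by 500 mod 10 = 0.
gcd(500, 10) = 10, so the sample visits 10/10 = 1 distinct residues mod 10.
Start 41 is inspector 1; the inspectors hit are 1.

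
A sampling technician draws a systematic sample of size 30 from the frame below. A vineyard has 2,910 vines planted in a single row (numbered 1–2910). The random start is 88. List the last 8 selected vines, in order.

2222, 2319, 2416, 2513, 2610, 2707, 2804, 2901

k = N/n = 2910/30 = 97
23rd selection = 88 + 22×97 = 2222
24th: 2222 + 97 = 2319
25th: 2319 + 97 = 2416
26th: 2416 + 97 = 2513
27th: 2513 + 97 = 2610
28th: 2610 + 97 = 2707
29th: 2707 + 97 = 2804
30th: 2804 + 97 = 2901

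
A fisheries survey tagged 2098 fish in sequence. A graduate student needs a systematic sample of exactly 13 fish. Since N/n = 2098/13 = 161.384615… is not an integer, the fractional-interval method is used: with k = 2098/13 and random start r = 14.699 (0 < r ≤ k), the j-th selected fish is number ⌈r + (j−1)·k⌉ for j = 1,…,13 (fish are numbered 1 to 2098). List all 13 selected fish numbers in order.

j=1: r + 0k = 14.699 → ⌈·⌉ = 15
j=2: r + 1k = 176.083615… → ⌈·⌉ = 177
j=3: r + 2k = 337.468230… → ⌈·⌉ = 338
j=4: r + 3k = 498.852846… → ⌈·⌉ = 499
j=5: r + 4k = 660.237461… → ⌈·⌉ = 661
j=6: r + 5k = 821.622076… → ⌈·⌉ = 822
j=7: r + 6k = 983.006692… → ⌈·⌉ = 984
j=8: r + 7k = 1144.391307… → ⌈·⌉ = 1145
j=9: r + 8k = 1305.775923… → ⌈·⌉ = 1306
j=10: r + 9k = 1467.160538… → ⌈·⌉ = 1468
j=11: r + 10k = 1628.545153… → ⌈·⌉ = 1629
j=12: r + 11k = 1789.929769… → ⌈·⌉ = 1790
j=13: r + 12k = 1951.314384… → ⌈·⌉ = 1952

15, 177, 338, 499, 661, 822, 984, 1145, 1306, 1468, 1629, 1790, 1952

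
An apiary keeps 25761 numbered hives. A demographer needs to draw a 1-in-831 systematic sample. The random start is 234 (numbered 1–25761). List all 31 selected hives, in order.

hive 1: 234
hive 2: 234 + 831 = 1065
hive 3: 1065 + 831 = 1896
hive 4: 1896 + 831 = 2727
hive 5: 2727 + 831 = 3558
hive 6: 3558 + 831 = 4389
hive 7: 4389 + 831 = 5220
hive 8: 5220 + 831 = 6051
hive 9: 6051 + 831 = 6882
hive 10: 6882 + 831 = 7713
hive 11: 7713 + 831 = 8544
hive 12: 8544 + 831 = 9375
hive 13: 9375 + 831 = 10206
hive 14: 10206 + 831 = 11037
hive 15: 11037 + 831 = 11868
hive 16: 11868 + 831 = 12699
hive 17: 12699 + 831 = 13530
hive 18: 13530 + 831 = 14361
hive 19: 14361 + 831 = 15192
hive 20: 15192 + 831 = 16023
hive 21: 16023 + 831 = 16854
hive 22: 16854 + 831 = 17685
hive 23: 17685 + 831 = 18516
hive 24: 18516 + 831 = 19347
hive 25: 19347 + 831 = 20178
hive 26: 20178 + 831 = 21009
hive 27: 21009 + 831 = 21840
hive 28: 21840 + 831 = 22671
hive 29: 22671 + 831 = 23502
hive 30: 23502 + 831 = 24333
hive 31: 24333 + 831 = 25164

234, 1065, 1896, 2727, 3558, 4389, 5220, 6051, 6882, 7713, 8544, 9375, 10206, 11037, 11868, 12699, 13530, 14361, 15192, 16023, 16854, 17685, 18516, 19347, 20178, 21009, 21840, 22671, 23502, 24333, 25164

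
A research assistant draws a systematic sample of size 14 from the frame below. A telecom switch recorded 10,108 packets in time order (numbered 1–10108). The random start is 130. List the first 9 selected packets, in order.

k = N/n = 10108/14 = 722
packet 1: 130
packet 2: 130 + 722 = 852
packet 3: 852 + 722 = 1574
packet 4: 1574 + 722 = 2296
packet 5: 2296 + 722 = 3018
packet 6: 3018 + 722 = 3740
packet 7: 3740 + 722 = 4462
packet 8: 4462 + 722 = 5184
packet 9: 5184 + 722 = 5906

130, 852, 1574, 2296, 3018, 3740, 4462, 5184, 5906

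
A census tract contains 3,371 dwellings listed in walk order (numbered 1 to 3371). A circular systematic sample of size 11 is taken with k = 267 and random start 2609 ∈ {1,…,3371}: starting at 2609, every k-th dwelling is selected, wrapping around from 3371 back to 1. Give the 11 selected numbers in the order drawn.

2609, 2876, 3143, 39, 306, 573, 840, 1107, 1374, 1641, 1908

Selection 1: 2609
Selection 2: 2609 + 267 = 2876
Selection 3: 2876 + 267 = 3143
Selection 4: 3143 + 267 = 3410 → 3410 − 3371 = 39
Selection 5: 39 + 267 = 306
Selection 6: 306 + 267 = 573
Selection 7: 573 + 267 = 840
Selection 8: 840 + 267 = 1107
Selection 9: 1107 + 267 = 1374
Selection 10: 1374 + 267 = 1641
Selection 11: 1641 + 267 = 1908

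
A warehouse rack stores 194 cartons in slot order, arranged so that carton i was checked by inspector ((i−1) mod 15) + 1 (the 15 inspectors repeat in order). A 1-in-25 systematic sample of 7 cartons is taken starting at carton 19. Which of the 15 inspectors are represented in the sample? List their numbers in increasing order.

Consecutive selections differ by k = 25, so their inspector numbers differ by 25 mod 15 = 10.
gcd(25, 15) = 5, so the sample visits 15/5 = 3 distinct residues mod 15.
Start 19 is inspector 4; the inspectors hit are 4, 9, 14.

4, 9, 14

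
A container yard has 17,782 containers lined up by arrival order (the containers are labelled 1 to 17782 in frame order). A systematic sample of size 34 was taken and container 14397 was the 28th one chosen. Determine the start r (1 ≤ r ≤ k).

k = 17782/34 = 523
r = 14397 − (28−1)×523 = 14397 − 14121 = 276

276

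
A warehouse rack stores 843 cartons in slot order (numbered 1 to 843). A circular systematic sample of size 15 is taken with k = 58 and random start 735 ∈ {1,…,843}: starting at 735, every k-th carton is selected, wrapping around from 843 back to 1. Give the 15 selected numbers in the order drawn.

Selection 1: 735
Selection 2: 735 + 58 = 793
Selection 3: 793 + 58 = 851 → 851 − 843 = 8
Selection 4: 8 + 58 = 66
Selection 5: 66 + 58 = 124
Selection 6: 124 + 58 = 182
Selection 7: 182 + 58 = 240
Selection 8: 240 + 58 = 298
Selection 9: 298 + 58 = 356
Selection 10: 356 + 58 = 414
Selection 11: 414 + 58 = 472
Selection 12: 472 + 58 = 530
Selection 13: 530 + 58 = 588
Selection 14: 588 + 58 = 646
Selection 15: 646 + 58 = 704

735, 793, 8, 66, 124, 182, 240, 298, 356, 414, 472, 530, 588, 646, 704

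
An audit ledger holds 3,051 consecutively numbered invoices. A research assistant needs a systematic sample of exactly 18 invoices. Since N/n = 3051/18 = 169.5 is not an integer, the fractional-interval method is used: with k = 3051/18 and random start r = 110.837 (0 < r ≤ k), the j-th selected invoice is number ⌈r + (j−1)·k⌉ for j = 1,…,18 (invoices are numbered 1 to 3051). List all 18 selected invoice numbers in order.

j=1: r + 0k = 110.837 → ⌈·⌉ = 111
j=2: r + 1k = 280.337 → ⌈·⌉ = 281
j=3: r + 2k = 449.837 → ⌈·⌉ = 450
j=4: r + 3k = 619.337 → ⌈·⌉ = 620
j=5: r + 4k = 788.837 → ⌈·⌉ = 789
j=6: r + 5k = 958.337 → ⌈·⌉ = 959
j=7: r + 6k = 1127.837 → ⌈·⌉ = 1128
j=8: r + 7k = 1297.337 → ⌈·⌉ = 1298
j=9: r + 8k = 1466.837 → ⌈·⌉ = 1467
j=10: r + 9k = 1636.337 → ⌈·⌉ = 1637
j=11: r + 10k = 1805.837 → ⌈·⌉ = 1806
j=12: r + 11k = 1975.337 → ⌈·⌉ = 1976
j=13: r + 12k = 2144.837 → ⌈·⌉ = 2145
j=14: r + 13k = 2314.337 → ⌈·⌉ = 2315
j=15: r + 14k = 2483.837 → ⌈·⌉ = 2484
j=16: r + 15k = 2653.337 → ⌈·⌉ = 2654
j=17: r + 16k = 2822.837 → ⌈·⌉ = 2823
j=18: r + 17k = 2992.337 → ⌈·⌉ = 2993

111, 281, 450, 620, 789, 959, 1128, 1298, 1467, 1637, 1806, 1976, 2145, 2315, 2484, 2654, 2823, 2993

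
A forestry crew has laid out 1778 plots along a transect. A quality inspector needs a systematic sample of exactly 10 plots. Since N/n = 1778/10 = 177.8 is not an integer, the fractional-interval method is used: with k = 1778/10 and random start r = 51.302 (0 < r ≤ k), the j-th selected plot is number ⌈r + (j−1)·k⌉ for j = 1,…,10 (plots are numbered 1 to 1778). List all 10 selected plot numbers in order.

j=1: r + 0k = 51.302 → ⌈·⌉ = 52
j=2: r + 1k = 229.102 → ⌈·⌉ = 230
j=3: r + 2k = 406.902 → ⌈·⌉ = 407
j=4: r + 3k = 584.702 → ⌈·⌉ = 585
j=5: r + 4k = 762.502 → ⌈·⌉ = 763
j=6: r + 5k = 940.302 → ⌈·⌉ = 941
j=7: r + 6k = 1118.102 → ⌈·⌉ = 1119
j=8: r + 7k = 1295.902 → ⌈·⌉ = 1296
j=9: r + 8k = 1473.702 → ⌈·⌉ = 1474
j=10: r + 9k = 1651.502 → ⌈·⌉ = 1652

52, 230, 407, 585, 763, 941, 1119, 1296, 1474, 1652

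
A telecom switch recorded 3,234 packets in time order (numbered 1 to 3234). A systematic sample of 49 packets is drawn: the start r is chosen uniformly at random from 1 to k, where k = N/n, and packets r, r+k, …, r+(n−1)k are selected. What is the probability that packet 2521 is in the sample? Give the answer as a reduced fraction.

1/66

k = 3234/49 = 66.
Packet 2521 is selected iff r ≡ 2521 (mod 66); exactly one such r in {1,…,66}.
Inclusion probability = 1/66.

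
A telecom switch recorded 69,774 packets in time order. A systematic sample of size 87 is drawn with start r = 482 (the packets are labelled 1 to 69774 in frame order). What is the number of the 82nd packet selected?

k = 69774/87 = 802
82nd selection = r + (82−1)·k = 482 + 81×802 = 482 + 64962 = 65444

65444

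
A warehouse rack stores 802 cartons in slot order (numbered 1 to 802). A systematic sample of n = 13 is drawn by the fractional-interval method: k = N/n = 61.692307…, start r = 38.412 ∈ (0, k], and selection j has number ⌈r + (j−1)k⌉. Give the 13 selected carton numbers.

j=1: r + 0k = 38.412 → ⌈·⌉ = 39
j=2: r + 1k = 100.104307… → ⌈·⌉ = 101
j=3: r + 2k = 161.796615… → ⌈·⌉ = 162
j=4: r + 3k = 223.488923… → ⌈·⌉ = 224
j=5: r + 4k = 285.181230… → ⌈·⌉ = 286
j=6: r + 5k = 346.873538… → ⌈·⌉ = 347
j=7: r + 6k = 408.565846… → ⌈·⌉ = 409
j=8: r + 7k = 470.258153… → ⌈·⌉ = 471
j=9: r + 8k = 531.950461… → ⌈·⌉ = 532
j=10: r + 9k = 593.642769… → ⌈·⌉ = 594
j=11: r + 10k = 655.335076… → ⌈·⌉ = 656
j=12: r + 11k = 717.027384… → ⌈·⌉ = 718
j=13: r + 12k = 778.719692… → ⌈·⌉ = 779

39, 101, 162, 224, 286, 347, 409, 471, 532, 594, 656, 718, 779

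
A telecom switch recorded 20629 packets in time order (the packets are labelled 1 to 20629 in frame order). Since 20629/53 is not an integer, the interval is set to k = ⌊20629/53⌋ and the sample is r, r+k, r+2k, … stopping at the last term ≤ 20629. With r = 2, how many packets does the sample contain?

k = ⌊20629/53⌋ = 389
Achieved size = ⌊(20629 − 2)/389⌋ + 1 = ⌊20627/389⌋ + 1 = 53 + 1 = 54
(last selection: 2 + 53×389 = 20619 ≤ 20629; next would be 21008 > 20629)

54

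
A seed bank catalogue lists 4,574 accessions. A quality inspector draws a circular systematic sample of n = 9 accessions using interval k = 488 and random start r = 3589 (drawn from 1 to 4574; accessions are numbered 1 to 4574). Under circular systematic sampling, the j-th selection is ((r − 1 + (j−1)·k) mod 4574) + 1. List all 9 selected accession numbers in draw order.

Selection 1: 3589
Selection 2: 3589 + 488 = 4077
Selection 3: 4077 + 488 = 4565
Selection 4: 4565 + 488 = 5053 → 5053 − 4574 = 479
Selection 5: 479 + 488 = 967
Selection 6: 967 + 488 = 1455
Selection 7: 1455 + 488 = 1943
Selection 8: 1943 + 488 = 2431
Selection 9: 2431 + 488 = 2919

3589, 4077, 4565, 479, 967, 1455, 1943, 2431, 2919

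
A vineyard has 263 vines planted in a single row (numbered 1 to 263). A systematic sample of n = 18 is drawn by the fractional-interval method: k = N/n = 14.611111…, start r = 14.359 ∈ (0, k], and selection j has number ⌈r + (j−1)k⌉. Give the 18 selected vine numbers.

j=1: r + 0k = 14.359 → ⌈·⌉ = 15
j=2: r + 1k = 28.970111… → ⌈·⌉ = 29
j=3: r + 2k = 43.581222… → ⌈·⌉ = 44
j=4: r + 3k = 58.192333… → ⌈·⌉ = 59
j=5: r + 4k = 72.803444… → ⌈·⌉ = 73
j=6: r + 5k = 87.414555… → ⌈·⌉ = 88
j=7: r + 6k = 102.025666… → ⌈·⌉ = 103
j=8: r + 7k = 116.636777… → ⌈·⌉ = 117
j=9: r + 8k = 131.247888… → ⌈·⌉ = 132
j=10: r + 9k = 145.859 → ⌈·⌉ = 146
j=11: r + 10k = 160.470111… → ⌈·⌉ = 161
j=12: r + 11k = 175.081222… → ⌈·⌉ = 176
j=13: r + 12k = 189.692333… → ⌈·⌉ = 190
j=14: r + 13k = 204.303444… → ⌈·⌉ = 205
j=15: r + 14k = 218.914555… → ⌈·⌉ = 219
j=16: r + 15k = 233.525666… → ⌈·⌉ = 234
j=17: r + 16k = 248.136777… → ⌈·⌉ = 249
j=18: r + 17k = 262.747888… → ⌈·⌉ = 263

15, 29, 44, 59, 73, 88, 103, 117, 132, 146, 161, 176, 190, 205, 219, 234, 249, 263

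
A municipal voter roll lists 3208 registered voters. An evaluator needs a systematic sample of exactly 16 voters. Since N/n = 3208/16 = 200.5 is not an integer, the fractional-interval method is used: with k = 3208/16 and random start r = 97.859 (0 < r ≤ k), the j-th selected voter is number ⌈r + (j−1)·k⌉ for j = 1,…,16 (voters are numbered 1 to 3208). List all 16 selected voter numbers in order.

j=1: r + 0k = 97.859 → ⌈·⌉ = 98
j=2: r + 1k = 298.359 → ⌈·⌉ = 299
j=3: r + 2k = 498.859 → ⌈·⌉ = 499
j=4: r + 3k = 699.359 → ⌈·⌉ = 700
j=5: r + 4k = 899.859 → ⌈·⌉ = 900
j=6: r + 5k = 1100.359 → ⌈·⌉ = 1101
j=7: r + 6k = 1300.859 → ⌈·⌉ = 1301
j=8: r + 7k = 1501.359 → ⌈·⌉ = 1502
j=9: r + 8k = 1701.859 → ⌈·⌉ = 1702
j=10: r + 9k = 1902.359 → ⌈·⌉ = 1903
j=11: r + 10k = 2102.859 → ⌈·⌉ = 2103
j=12: r + 11k = 2303.359 → ⌈·⌉ = 2304
j=13: r + 12k = 2503.859 → ⌈·⌉ = 2504
j=14: r + 13k = 2704.359 → ⌈·⌉ = 2705
j=15: r + 14k = 2904.859 → ⌈·⌉ = 2905
j=16: r + 15k = 3105.359 → ⌈·⌉ = 3106

98, 299, 499, 700, 900, 1101, 1301, 1502, 1702, 1903, 2103, 2304, 2504, 2705, 2905, 3106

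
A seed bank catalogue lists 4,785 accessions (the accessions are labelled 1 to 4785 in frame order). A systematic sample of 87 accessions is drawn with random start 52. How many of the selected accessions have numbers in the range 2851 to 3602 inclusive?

14

k = 4785/87 = 55
First selection ≥ 2851: 52 + ⌈(2851−52)/55⌉·55 = 52 + 51×55 = 2857
Last selection ≤ 3602: 52 + ⌊(3602−52)/55⌋·55 = 52 + 64×55 = 3572
Count = 64 − 51 + 1 = 14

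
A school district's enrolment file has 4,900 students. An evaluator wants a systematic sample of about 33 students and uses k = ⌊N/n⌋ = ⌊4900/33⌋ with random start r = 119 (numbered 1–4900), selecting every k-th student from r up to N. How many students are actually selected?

k = ⌊4900/33⌋ = 148
Achieved size = ⌊(4900 − 119)/148⌋ + 1 = ⌊4781/148⌋ + 1 = 32 + 1 = 33
(last selection: 119 + 32×148 = 4855 ≤ 4900; next would be 5003 > 4900)

33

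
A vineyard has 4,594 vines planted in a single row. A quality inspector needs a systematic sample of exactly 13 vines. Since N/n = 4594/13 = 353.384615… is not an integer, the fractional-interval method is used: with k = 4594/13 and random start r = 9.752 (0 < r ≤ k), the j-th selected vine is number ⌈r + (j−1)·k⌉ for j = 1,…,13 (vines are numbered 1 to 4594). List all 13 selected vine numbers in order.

10, 364, 717, 1070, 1424, 1777, 2131, 2484, 2837, 3191, 3544, 3897, 4251

j=1: r + 0k = 9.752 → ⌈·⌉ = 10
j=2: r + 1k = 363.136615… → ⌈·⌉ = 364
j=3: r + 2k = 716.521230… → ⌈·⌉ = 717
j=4: r + 3k = 1069.905846… → ⌈·⌉ = 1070
j=5: r + 4k = 1423.290461… → ⌈·⌉ = 1424
j=6: r + 5k = 1776.675076… → ⌈·⌉ = 1777
j=7: r + 6k = 2130.059692… → ⌈·⌉ = 2131
j=8: r + 7k = 2483.444307… → ⌈·⌉ = 2484
j=9: r + 8k = 2836.828923… → ⌈·⌉ = 2837
j=10: r + 9k = 3190.213538… → ⌈·⌉ = 3191
j=11: r + 10k = 3543.598153… → ⌈·⌉ = 3544
j=12: r + 11k = 3896.982769… → ⌈·⌉ = 3897
j=13: r + 12k = 4250.367384… → ⌈·⌉ = 4251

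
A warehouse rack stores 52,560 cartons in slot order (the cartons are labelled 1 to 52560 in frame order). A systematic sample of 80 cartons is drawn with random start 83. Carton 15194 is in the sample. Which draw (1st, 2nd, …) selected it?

k = 52560/80 = 657
position = (15194 − 83)/657 + 1 = 15111/657 + 1 = 23 + 1 = 24

24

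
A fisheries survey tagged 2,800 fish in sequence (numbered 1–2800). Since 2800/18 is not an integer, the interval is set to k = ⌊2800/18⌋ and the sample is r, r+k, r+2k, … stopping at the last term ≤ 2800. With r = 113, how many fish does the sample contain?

18

k = ⌊2800/18⌋ = 155
Achieved size = ⌊(2800 − 113)/155⌋ + 1 = ⌊2687/155⌋ + 1 = 17 + 1 = 18
(last selection: 113 + 17×155 = 2748 ≤ 2800; next would be 2903 > 2800)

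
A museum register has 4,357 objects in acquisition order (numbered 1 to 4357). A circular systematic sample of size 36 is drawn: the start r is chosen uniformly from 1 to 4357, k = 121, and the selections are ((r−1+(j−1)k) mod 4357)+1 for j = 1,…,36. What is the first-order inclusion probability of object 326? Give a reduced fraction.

For each position j, as r ranges over 1…4357 the j-th selection hits every object exactly once, so object 326 is selected for exactly 36 of the 4357 starts.
Inclusion probability = 36/4357.

36/4357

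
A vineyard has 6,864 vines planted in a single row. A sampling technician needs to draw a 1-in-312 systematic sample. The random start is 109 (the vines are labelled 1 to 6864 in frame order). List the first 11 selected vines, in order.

vine 1: 109
vine 2: 109 + 312 = 421
vine 3: 421 + 312 = 733
vine 4: 733 + 312 = 1045
vine 5: 1045 + 312 = 1357
vine 6: 1357 + 312 = 1669
vine 7: 1669 + 312 = 1981
vine 8: 1981 + 312 = 2293
vine 9: 2293 + 312 = 2605
vine 10: 2605 + 312 = 2917
vine 11: 2917 + 312 = 3229

109, 421, 733, 1045, 1357, 1669, 1981, 2293, 2605, 2917, 3229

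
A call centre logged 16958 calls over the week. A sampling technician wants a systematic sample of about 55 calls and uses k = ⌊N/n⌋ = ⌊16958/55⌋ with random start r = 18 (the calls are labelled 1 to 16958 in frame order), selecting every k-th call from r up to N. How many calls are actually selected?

k = ⌊16958/55⌋ = 308
Achieved size = ⌊(16958 − 18)/308⌋ + 1 = ⌊16940/308⌋ + 1 = 55 + 1 = 56
(last selection: 18 + 55×308 = 16958 ≤ 16958; next would be 17266 > 16958)

56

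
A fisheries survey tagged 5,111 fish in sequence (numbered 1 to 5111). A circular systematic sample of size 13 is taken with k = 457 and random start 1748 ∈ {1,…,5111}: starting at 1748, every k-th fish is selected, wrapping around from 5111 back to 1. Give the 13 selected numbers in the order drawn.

Selection 1: 1748
Selection 2: 1748 + 457 = 2205
Selection 3: 2205 + 457 = 2662
Selection 4: 2662 + 457 = 3119
Selection 5: 3119 + 457 = 3576
Selection 6: 3576 + 457 = 4033
Selection 7: 4033 + 457 = 4490
Selection 8: 4490 + 457 = 4947
Selection 9: 4947 + 457 = 5404 → 5404 − 5111 = 293
Selection 10: 293 + 457 = 750
Selection 11: 750 + 457 = 1207
Selection 12: 1207 + 457 = 1664
Selection 13: 1664 + 457 = 2121

1748, 2205, 2662, 3119, 3576, 4033, 4490, 4947, 293, 750, 1207, 1664, 2121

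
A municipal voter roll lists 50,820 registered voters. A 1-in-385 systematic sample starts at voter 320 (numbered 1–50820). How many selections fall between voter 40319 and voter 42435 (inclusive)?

k = 385
First selection ≥ 40319: 320 + ⌈(40319−320)/385⌉·385 = 320 + 104×385 = 40360
Last selection ≤ 42435: 320 + ⌊(42435−320)/385⌋·385 = 320 + 109×385 = 42285
Count = 109 − 104 + 1 = 6

6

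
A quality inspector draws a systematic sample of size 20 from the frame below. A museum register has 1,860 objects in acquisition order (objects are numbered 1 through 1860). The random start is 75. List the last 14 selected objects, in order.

633, 726, 819, 912, 1005, 1098, 1191, 1284, 1377, 1470, 1563, 1656, 1749, 1842

k = N/n = 1860/20 = 93
7th selection = 75 + 6×93 = 633
8th: 633 + 93 = 726
9th: 726 + 93 = 819
10th: 819 + 93 = 912
11th: 912 + 93 = 1005
12th: 1005 + 93 = 1098
13th: 1098 + 93 = 1191
14th: 1191 + 93 = 1284
15th: 1284 + 93 = 1377
16th: 1377 + 93 = 1470
17th: 1470 + 93 = 1563
18th: 1563 + 93 = 1656
19th: 1656 + 93 = 1749
20th: 1749 + 93 = 1842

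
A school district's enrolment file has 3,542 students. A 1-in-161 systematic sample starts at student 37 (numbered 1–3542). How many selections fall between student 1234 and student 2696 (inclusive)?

9

k = 161
First selection ≥ 1234: 37 + ⌈(1234−37)/161⌉·161 = 37 + 8×161 = 1325
Last selection ≤ 2696: 37 + ⌊(2696−37)/161⌋·161 = 37 + 16×161 = 2613
Count = 16 − 8 + 1 = 9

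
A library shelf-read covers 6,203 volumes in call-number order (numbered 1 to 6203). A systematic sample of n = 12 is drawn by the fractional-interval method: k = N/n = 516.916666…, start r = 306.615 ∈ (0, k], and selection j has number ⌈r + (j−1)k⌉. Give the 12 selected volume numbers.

j=1: r + 0k = 306.615 → ⌈·⌉ = 307
j=2: r + 1k = 823.531666… → ⌈·⌉ = 824
j=3: r + 2k = 1340.448333… → ⌈·⌉ = 1341
j=4: r + 3k = 1857.365 → ⌈·⌉ = 1858
j=5: r + 4k = 2374.281666… → ⌈·⌉ = 2375
j=6: r + 5k = 2891.198333… → ⌈·⌉ = 2892
j=7: r + 6k = 3408.115 → ⌈·⌉ = 3409
j=8: r + 7k = 3925.031666… → ⌈·⌉ = 3926
j=9: r + 8k = 4441.948333… → ⌈·⌉ = 4442
j=10: r + 9k = 4958.865 → ⌈·⌉ = 4959
j=11: r + 10k = 5475.781666… → ⌈·⌉ = 5476
j=12: r + 11k = 5992.698333… → ⌈·⌉ = 5993

307, 824, 1341, 1858, 2375, 2892, 3409, 3926, 4442, 4959, 5476, 5993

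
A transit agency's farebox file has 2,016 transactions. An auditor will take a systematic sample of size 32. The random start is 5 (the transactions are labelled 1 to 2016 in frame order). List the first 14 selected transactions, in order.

5, 68, 131, 194, 257, 320, 383, 446, 509, 572, 635, 698, 761, 824

k = N/n = 2016/32 = 63
transaction 1: 5
transaction 2: 5 + 63 = 68
transaction 3: 68 + 63 = 131
transaction 4: 131 + 63 = 194
transaction 5: 194 + 63 = 257
transaction 6: 257 + 63 = 320
transaction 7: 320 + 63 = 383
transaction 8: 383 + 63 = 446
transaction 9: 446 + 63 = 509
transaction 10: 509 + 63 = 572
transaction 11: 572 + 63 = 635
transaction 12: 635 + 63 = 698
transaction 13: 698 + 63 = 761
transaction 14: 761 + 63 = 824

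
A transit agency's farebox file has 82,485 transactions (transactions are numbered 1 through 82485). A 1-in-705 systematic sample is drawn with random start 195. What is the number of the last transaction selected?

81975

k = 705
117th selection = r + (117−1)·k = 195 + 116×705 = 195 + 81780 = 81975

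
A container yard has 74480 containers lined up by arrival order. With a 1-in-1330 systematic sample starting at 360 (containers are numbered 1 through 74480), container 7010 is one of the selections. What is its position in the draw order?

k = 1330
position = (7010 − 360)/1330 + 1 = 6650/1330 + 1 = 5 + 1 = 6

6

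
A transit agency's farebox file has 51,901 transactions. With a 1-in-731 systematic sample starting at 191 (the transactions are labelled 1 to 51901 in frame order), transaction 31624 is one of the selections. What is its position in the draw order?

k = 731
position = (31624 − 191)/731 + 1 = 31433/731 + 1 = 43 + 1 = 44

44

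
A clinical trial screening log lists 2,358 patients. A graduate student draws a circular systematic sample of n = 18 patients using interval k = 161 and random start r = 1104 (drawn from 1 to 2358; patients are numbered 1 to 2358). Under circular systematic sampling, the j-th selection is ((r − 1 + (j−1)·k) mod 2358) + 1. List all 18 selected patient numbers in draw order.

1104, 1265, 1426, 1587, 1748, 1909, 2070, 2231, 34, 195, 356, 517, 678, 839, 1000, 1161, 1322, 1483

Selection 1: 1104
Selection 2: 1104 + 161 = 1265
Selection 3: 1265 + 161 = 1426
Selection 4: 1426 + 161 = 1587
Selection 5: 1587 + 161 = 1748
Selection 6: 1748 + 161 = 1909
Selection 7: 1909 + 161 = 2070
Selection 8: 2070 + 161 = 2231
Selection 9: 2231 + 161 = 2392 → 2392 − 2358 = 34
Selection 10: 34 + 161 = 195
Selection 11: 195 + 161 = 356
Selection 12: 356 + 161 = 517
Selection 13: 517 + 161 = 678
Selection 14: 678 + 161 = 839
Selection 15: 839 + 161 = 1000
Selection 16: 1000 + 161 = 1161
Selection 17: 1161 + 161 = 1322
Selection 18: 1322 + 161 = 1483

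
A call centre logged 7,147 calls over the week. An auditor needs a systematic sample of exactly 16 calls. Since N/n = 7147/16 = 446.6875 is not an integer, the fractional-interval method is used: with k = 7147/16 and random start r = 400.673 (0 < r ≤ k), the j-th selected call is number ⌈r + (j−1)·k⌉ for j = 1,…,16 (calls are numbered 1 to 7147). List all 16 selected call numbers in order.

401, 848, 1295, 1741, 2188, 2635, 3081, 3528, 3975, 4421, 4868, 5315, 5761, 6208, 6655, 7101

j=1: r + 0k = 400.673 → ⌈·⌉ = 401
j=2: r + 1k = 847.3605 → ⌈·⌉ = 848
j=3: r + 2k = 1294.048 → ⌈·⌉ = 1295
j=4: r + 3k = 1740.7355 → ⌈·⌉ = 1741
j=5: r + 4k = 2187.423 → ⌈·⌉ = 2188
j=6: r + 5k = 2634.1105 → ⌈·⌉ = 2635
j=7: r + 6k = 3080.798 → ⌈·⌉ = 3081
j=8: r + 7k = 3527.4855 → ⌈·⌉ = 3528
j=9: r + 8k = 3974.173 → ⌈·⌉ = 3975
j=10: r + 9k = 4420.8605 → ⌈·⌉ = 4421
j=11: r + 10k = 4867.548 → ⌈·⌉ = 4868
j=12: r + 11k = 5314.2355 → ⌈·⌉ = 5315
j=13: r + 12k = 5760.923 → ⌈·⌉ = 5761
j=14: r + 13k = 6207.6105 → ⌈·⌉ = 6208
j=15: r + 14k = 6654.298 → ⌈·⌉ = 6655
j=16: r + 15k = 7100.9855 → ⌈·⌉ = 7101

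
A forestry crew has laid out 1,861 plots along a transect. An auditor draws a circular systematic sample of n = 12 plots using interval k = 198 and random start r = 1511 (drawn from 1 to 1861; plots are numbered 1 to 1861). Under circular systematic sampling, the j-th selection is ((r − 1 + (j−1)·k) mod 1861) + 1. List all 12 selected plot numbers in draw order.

1511, 1709, 46, 244, 442, 640, 838, 1036, 1234, 1432, 1630, 1828

Selection 1: 1511
Selection 2: 1511 + 198 = 1709
Selection 3: 1709 + 198 = 1907 → 1907 − 1861 = 46
Selection 4: 46 + 198 = 244
Selection 5: 244 + 198 = 442
Selection 6: 442 + 198 = 640
Selection 7: 640 + 198 = 838
Selection 8: 838 + 198 = 1036
Selection 9: 1036 + 198 = 1234
Selection 10: 1234 + 198 = 1432
Selection 11: 1432 + 198 = 1630
Selection 12: 1630 + 198 = 1828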